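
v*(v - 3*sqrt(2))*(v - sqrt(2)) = v^3 - 4*sqrt(2)*v^2 + 6*v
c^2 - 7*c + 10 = (c - 5)*(c - 2)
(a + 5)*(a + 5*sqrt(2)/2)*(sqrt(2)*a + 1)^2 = 2*a^4 + 7*sqrt(2)*a^3 + 10*a^3 + 11*a^2 + 35*sqrt(2)*a^2 + 5*sqrt(2)*a/2 + 55*a + 25*sqrt(2)/2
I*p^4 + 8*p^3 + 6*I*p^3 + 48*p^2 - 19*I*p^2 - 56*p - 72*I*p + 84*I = (p + 7)*(p - 6*I)*(p - 2*I)*(I*p - I)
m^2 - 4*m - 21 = (m - 7)*(m + 3)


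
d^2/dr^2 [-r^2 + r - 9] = -2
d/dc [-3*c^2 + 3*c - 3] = 3 - 6*c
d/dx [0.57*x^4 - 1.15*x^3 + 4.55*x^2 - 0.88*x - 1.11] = 2.28*x^3 - 3.45*x^2 + 9.1*x - 0.88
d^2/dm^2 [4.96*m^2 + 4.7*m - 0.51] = 9.92000000000000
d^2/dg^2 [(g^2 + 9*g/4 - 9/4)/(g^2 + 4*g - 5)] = (-7*g^3 + 33*g^2 + 27*g + 91)/(2*(g^6 + 12*g^5 + 33*g^4 - 56*g^3 - 165*g^2 + 300*g - 125))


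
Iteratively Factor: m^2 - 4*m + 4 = (m - 2)*(m - 2)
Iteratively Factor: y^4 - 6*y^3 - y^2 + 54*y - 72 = (y - 4)*(y^3 - 2*y^2 - 9*y + 18) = (y - 4)*(y - 2)*(y^2 - 9) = (y - 4)*(y - 2)*(y + 3)*(y - 3)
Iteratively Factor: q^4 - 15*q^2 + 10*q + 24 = (q - 3)*(q^3 + 3*q^2 - 6*q - 8) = (q - 3)*(q + 1)*(q^2 + 2*q - 8) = (q - 3)*(q - 2)*(q + 1)*(q + 4)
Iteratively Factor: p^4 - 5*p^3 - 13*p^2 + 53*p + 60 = (p + 3)*(p^3 - 8*p^2 + 11*p + 20) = (p + 1)*(p + 3)*(p^2 - 9*p + 20) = (p - 4)*(p + 1)*(p + 3)*(p - 5)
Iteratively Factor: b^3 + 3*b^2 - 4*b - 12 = (b + 3)*(b^2 - 4) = (b - 2)*(b + 3)*(b + 2)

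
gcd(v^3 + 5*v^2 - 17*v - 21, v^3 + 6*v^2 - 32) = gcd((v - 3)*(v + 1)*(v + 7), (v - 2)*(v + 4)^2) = 1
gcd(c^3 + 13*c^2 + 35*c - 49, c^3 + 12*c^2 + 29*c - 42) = c^2 + 6*c - 7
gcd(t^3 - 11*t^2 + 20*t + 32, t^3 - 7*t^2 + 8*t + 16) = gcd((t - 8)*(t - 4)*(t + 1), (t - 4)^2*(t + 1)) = t^2 - 3*t - 4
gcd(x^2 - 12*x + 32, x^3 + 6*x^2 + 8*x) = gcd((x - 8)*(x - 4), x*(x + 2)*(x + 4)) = 1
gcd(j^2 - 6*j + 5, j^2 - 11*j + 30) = j - 5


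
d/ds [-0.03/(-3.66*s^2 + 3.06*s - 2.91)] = (0.0918 - 0.2196*s)/(3.66*s^2 - 3.06*s + 2.91)^2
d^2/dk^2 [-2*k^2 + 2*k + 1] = -4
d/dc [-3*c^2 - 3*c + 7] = -6*c - 3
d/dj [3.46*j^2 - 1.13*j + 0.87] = 6.92*j - 1.13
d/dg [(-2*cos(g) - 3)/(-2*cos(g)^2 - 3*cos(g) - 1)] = (4*cos(g)^2 + 12*cos(g) + 7)*sin(g)/((cos(g) + 1)^2*(2*cos(g) + 1)^2)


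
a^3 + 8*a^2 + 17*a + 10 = (a + 1)*(a + 2)*(a + 5)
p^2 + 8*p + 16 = (p + 4)^2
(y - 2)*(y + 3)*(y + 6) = y^3 + 7*y^2 - 36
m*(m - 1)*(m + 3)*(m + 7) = m^4 + 9*m^3 + 11*m^2 - 21*m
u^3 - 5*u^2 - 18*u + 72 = (u - 6)*(u - 3)*(u + 4)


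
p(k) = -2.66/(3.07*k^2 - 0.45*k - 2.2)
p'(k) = -2.66*(0.45 - 6.14*k)/(3.07*k^2 - 0.45*k - 2.2)^2 = (16.3324*k - 1.197)/(-3.07*k^2 + 0.45*k + 2.2)^2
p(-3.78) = -0.06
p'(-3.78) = -0.03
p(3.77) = -0.07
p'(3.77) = 0.04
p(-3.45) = -0.07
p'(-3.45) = -0.04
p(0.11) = 1.20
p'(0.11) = 0.12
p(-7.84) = -0.01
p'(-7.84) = -0.00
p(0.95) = -18.58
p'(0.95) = 698.51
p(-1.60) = -0.42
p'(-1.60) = -0.67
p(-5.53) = -0.03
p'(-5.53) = -0.01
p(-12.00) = -0.01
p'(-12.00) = -0.00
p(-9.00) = -0.01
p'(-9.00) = -0.00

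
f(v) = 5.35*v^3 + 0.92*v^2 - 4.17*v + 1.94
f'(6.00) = 584.67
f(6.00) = 1165.64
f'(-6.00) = 562.59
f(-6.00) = -1095.52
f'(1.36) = 28.02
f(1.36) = 11.43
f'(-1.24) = 18.23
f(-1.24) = -1.68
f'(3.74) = 227.21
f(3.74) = 279.09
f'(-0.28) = -3.43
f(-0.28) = 3.06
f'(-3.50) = 186.00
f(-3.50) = -201.58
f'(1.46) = 32.73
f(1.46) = 14.46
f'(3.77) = 230.88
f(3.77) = 285.96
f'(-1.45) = 26.91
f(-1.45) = -6.39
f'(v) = 16.05*v^2 + 1.84*v - 4.17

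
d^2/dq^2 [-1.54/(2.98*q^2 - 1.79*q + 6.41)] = (27.351632*q^2 - 16.429336*q - 1.54*(5.96*q - 1.79)*(11.92*q - 3.58) + 58.833544)/(2.98*q^2 - 1.79*q + 6.41)^3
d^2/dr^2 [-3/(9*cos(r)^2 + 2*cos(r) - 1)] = 3*(648*sin(r)^4 - 404*sin(r)^2 - 131*cos(r) + 27*cos(3*r) - 296)/(2*(-9*sin(r)^2 + 2*cos(r) + 8)^3)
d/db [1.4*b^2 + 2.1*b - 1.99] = 2.8*b + 2.1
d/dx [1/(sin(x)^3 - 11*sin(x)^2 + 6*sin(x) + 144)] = (-3*sin(x)^2 + 22*sin(x) - 6)*cos(x)/(sin(x)^3 - 11*sin(x)^2 + 6*sin(x) + 144)^2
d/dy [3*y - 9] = 3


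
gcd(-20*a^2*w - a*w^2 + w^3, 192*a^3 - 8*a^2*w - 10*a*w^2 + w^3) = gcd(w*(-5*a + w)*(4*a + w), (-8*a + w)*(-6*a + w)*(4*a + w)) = 4*a + w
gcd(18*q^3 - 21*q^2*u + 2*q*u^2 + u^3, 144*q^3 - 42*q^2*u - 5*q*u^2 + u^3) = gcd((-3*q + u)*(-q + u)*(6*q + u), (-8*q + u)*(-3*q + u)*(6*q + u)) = 18*q^2 - 3*q*u - u^2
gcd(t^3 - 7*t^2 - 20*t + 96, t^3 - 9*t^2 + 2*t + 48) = t^2 - 11*t + 24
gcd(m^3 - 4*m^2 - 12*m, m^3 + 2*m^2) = m^2 + 2*m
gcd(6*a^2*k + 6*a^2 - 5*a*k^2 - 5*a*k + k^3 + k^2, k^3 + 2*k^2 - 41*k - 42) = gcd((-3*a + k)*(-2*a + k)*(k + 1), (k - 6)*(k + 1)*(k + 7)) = k + 1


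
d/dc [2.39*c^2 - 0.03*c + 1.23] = 4.78*c - 0.03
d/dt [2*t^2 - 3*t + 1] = 4*t - 3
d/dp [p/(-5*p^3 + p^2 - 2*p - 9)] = (-5*p^3 + p^2 + p*(15*p^2 - 2*p + 2) - 2*p - 9)/(5*p^3 - p^2 + 2*p + 9)^2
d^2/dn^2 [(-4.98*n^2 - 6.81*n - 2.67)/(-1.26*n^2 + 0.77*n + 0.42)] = (7.105427357601e-15*n^4 + 31.286304*n^3 + 41.245848*n^2 + 6.080508*n + 3.34425)/(2.000376*n^6 - 3.667356*n^5 + 0.240786*n^4 + 1.988371*n^3 - 0.0802620000000002*n^2 - 0.407484*n - 0.074088)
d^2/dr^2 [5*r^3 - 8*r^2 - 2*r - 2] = 30*r - 16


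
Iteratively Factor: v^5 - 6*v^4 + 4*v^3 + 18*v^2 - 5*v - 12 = (v + 1)*(v^4 - 7*v^3 + 11*v^2 + 7*v - 12) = (v - 3)*(v + 1)*(v^3 - 4*v^2 - v + 4) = (v - 3)*(v - 1)*(v + 1)*(v^2 - 3*v - 4) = (v - 4)*(v - 3)*(v - 1)*(v + 1)*(v + 1)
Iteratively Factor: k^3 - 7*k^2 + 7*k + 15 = (k + 1)*(k^2 - 8*k + 15) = (k - 5)*(k + 1)*(k - 3)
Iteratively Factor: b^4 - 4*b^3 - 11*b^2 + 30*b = (b + 3)*(b^3 - 7*b^2 + 10*b) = (b - 5)*(b + 3)*(b^2 - 2*b) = b*(b - 5)*(b + 3)*(b - 2)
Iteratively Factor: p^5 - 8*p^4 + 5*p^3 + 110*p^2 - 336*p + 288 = (p - 4)*(p^4 - 4*p^3 - 11*p^2 + 66*p - 72) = (p - 4)*(p + 4)*(p^3 - 8*p^2 + 21*p - 18) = (p - 4)*(p - 3)*(p + 4)*(p^2 - 5*p + 6) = (p - 4)*(p - 3)*(p - 2)*(p + 4)*(p - 3)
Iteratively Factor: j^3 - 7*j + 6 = (j - 1)*(j^2 + j - 6) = (j - 1)*(j + 3)*(j - 2)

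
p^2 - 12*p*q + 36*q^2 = (p - 6*q)^2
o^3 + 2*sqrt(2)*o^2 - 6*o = o*(o - sqrt(2))*(o + 3*sqrt(2))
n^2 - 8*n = n*(n - 8)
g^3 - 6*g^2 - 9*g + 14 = (g - 7)*(g - 1)*(g + 2)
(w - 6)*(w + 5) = w^2 - w - 30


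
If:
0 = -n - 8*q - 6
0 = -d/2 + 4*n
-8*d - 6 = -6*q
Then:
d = -48/37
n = -6/37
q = -27/37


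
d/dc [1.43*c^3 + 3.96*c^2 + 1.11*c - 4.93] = 4.29*c^2 + 7.92*c + 1.11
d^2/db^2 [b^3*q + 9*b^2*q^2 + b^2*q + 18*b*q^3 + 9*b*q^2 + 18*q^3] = 2*q*(3*b + 9*q + 1)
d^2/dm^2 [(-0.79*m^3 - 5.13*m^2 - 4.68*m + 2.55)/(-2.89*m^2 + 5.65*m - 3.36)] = (280.801184*m^3 - 516.657402*m^2 + 30.6707219999998*m + 180.239826)/(24.137569*m^6 - 141.568095*m^5 + 360.957243*m^4 - 509.544685*m^3 + 419.659632*m^2 - 191.35872*m + 37.933056)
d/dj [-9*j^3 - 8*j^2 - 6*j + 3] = -27*j^2 - 16*j - 6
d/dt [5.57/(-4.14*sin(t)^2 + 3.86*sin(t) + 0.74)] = (46.1196*sin(t) - 21.5002)*cos(t)/(-4.14*sin(t)^2 + 3.86*sin(t) + 0.74)^2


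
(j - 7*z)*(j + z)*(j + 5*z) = j^3 - j^2*z - 37*j*z^2 - 35*z^3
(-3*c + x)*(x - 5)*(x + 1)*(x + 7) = -3*c*x^3 - 9*c*x^2 + 99*c*x + 105*c + x^4 + 3*x^3 - 33*x^2 - 35*x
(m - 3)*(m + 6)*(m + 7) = m^3 + 10*m^2 + 3*m - 126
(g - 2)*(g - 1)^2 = g^3 - 4*g^2 + 5*g - 2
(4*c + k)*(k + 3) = 4*c*k + 12*c + k^2 + 3*k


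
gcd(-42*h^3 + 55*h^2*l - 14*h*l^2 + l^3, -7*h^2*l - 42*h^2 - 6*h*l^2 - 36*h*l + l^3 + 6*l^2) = 7*h - l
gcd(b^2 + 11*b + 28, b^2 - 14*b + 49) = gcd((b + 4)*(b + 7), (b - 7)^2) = 1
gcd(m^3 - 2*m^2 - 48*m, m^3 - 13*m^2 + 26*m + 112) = m - 8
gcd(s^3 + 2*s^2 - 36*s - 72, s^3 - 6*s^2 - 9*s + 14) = s + 2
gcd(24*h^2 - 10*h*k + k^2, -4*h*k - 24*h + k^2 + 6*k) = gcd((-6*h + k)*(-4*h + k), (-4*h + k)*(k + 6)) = 4*h - k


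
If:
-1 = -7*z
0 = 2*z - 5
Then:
No Solution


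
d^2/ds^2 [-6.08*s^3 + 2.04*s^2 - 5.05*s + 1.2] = 4.08 - 36.48*s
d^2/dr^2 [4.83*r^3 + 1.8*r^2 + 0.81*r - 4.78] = 28.98*r + 3.6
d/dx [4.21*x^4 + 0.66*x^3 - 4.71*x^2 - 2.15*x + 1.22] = 16.84*x^3 + 1.98*x^2 - 9.42*x - 2.15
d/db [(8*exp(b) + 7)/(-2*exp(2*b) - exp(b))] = (16*exp(2*b) + 28*exp(b) + 7)*exp(-b)/(4*exp(2*b) + 4*exp(b) + 1)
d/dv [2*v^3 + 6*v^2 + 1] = 6*v*(v + 2)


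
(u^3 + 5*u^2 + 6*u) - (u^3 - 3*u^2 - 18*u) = 8*u^2 + 24*u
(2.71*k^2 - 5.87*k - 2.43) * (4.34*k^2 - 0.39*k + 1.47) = 11.7614*k^4 - 26.5327*k^3 - 4.2732*k^2 - 7.6812*k - 3.5721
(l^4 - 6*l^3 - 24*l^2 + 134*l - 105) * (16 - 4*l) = -4*l^5 + 40*l^4 - 920*l^2 + 2564*l - 1680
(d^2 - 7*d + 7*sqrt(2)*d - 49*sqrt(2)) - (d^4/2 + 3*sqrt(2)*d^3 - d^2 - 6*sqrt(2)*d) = -d^4/2 - 3*sqrt(2)*d^3 + 2*d^2 - 7*d + 13*sqrt(2)*d - 49*sqrt(2)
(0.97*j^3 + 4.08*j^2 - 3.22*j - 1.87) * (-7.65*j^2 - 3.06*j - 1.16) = -7.4205*j^5 - 34.1802*j^4 + 11.023*j^3 + 19.4259*j^2 + 9.4574*j + 2.1692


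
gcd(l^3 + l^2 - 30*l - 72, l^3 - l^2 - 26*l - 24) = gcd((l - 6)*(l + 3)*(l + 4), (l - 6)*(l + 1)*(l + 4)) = l^2 - 2*l - 24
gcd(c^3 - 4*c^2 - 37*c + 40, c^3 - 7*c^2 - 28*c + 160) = c^2 - 3*c - 40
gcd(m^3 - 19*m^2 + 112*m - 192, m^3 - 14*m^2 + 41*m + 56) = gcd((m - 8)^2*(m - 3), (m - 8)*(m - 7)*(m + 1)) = m - 8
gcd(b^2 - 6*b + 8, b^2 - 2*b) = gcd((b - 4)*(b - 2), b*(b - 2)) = b - 2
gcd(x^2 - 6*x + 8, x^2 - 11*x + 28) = x - 4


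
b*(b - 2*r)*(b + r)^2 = b^4 - 3*b^2*r^2 - 2*b*r^3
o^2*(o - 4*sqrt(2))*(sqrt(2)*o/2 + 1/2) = sqrt(2)*o^4/2 - 7*o^3/2 - 2*sqrt(2)*o^2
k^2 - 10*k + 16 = (k - 8)*(k - 2)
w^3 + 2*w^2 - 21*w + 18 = (w - 3)*(w - 1)*(w + 6)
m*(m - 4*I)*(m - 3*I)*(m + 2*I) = m^4 - 5*I*m^3 + 2*m^2 - 24*I*m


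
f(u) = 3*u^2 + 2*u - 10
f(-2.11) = -0.86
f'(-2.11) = -10.66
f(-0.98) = -9.08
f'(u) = 6*u + 2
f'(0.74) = 6.44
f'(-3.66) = -19.96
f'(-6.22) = -35.32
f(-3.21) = 14.49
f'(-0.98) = -3.88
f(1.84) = 3.84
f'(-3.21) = -17.26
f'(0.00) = 2.00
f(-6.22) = 93.63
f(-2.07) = -1.29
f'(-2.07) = -10.42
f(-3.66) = 22.87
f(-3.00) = 11.00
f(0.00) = -10.00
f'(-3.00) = -16.00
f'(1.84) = 13.04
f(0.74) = -6.88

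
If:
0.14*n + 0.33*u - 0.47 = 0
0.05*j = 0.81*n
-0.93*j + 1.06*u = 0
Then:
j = 1.58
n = 0.10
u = 1.38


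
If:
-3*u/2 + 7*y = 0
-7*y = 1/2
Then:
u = -1/3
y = -1/14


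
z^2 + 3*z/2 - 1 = (z - 1/2)*(z + 2)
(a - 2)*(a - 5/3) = a^2 - 11*a/3 + 10/3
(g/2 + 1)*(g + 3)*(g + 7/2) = g^3/2 + 17*g^2/4 + 47*g/4 + 21/2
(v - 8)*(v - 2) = v^2 - 10*v + 16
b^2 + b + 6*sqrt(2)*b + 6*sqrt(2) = (b + 1)*(b + 6*sqrt(2))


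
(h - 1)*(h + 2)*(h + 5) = h^3 + 6*h^2 + 3*h - 10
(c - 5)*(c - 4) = c^2 - 9*c + 20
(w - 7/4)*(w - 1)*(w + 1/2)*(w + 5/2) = w^4 + w^3/4 - 21*w^2/4 + 29*w/16 + 35/16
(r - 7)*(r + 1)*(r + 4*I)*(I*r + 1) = I*r^4 - 3*r^3 - 6*I*r^3 + 18*r^2 - 3*I*r^2 + 21*r - 24*I*r - 28*I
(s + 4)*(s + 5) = s^2 + 9*s + 20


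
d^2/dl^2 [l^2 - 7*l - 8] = 2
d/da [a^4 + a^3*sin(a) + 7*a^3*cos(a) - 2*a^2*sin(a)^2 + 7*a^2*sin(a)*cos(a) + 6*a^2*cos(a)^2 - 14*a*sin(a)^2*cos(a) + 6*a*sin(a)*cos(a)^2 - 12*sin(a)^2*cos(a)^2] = -7*a^3*sin(a) + a^3*cos(a) + 4*a^3 + 3*a^2*sin(a) - 8*a^2*sin(2*a) + 21*a^2*cos(a) + 7*a^2*cos(2*a) + 7*a*sin(a)/2 + 7*a*sin(2*a) - 21*a*sin(3*a)/2 + 3*a*cos(a)/2 + 8*a*cos(2*a) + 9*a*cos(3*a)/2 + 4*a + 3*sin(a)/2 + 3*sin(3*a)/2 - 6*sin(4*a) - 7*cos(a)/2 + 7*cos(3*a)/2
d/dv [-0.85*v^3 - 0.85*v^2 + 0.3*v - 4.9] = -2.55*v^2 - 1.7*v + 0.3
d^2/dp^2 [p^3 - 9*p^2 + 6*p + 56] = 6*p - 18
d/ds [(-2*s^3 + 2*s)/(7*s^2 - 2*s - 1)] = 2*(-7*s^4 + 4*s^3 - 4*s^2 - 1)/(49*s^4 - 28*s^3 - 10*s^2 + 4*s + 1)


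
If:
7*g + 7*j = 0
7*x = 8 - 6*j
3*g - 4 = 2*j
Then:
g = 4/5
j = -4/5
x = 64/35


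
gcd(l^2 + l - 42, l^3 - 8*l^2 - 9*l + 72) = 1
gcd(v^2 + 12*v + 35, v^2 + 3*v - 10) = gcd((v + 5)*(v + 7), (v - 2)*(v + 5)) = v + 5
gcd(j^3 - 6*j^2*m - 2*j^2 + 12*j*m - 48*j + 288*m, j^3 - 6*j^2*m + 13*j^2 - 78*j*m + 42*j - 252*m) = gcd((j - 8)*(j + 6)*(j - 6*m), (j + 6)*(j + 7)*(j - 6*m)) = j^2 - 6*j*m + 6*j - 36*m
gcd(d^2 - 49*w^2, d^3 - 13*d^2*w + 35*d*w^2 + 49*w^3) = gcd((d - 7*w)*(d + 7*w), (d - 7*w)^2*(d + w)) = -d + 7*w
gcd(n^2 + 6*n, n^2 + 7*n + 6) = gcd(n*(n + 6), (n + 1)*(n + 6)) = n + 6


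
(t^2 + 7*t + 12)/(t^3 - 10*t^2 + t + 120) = (t + 4)/(t^2 - 13*t + 40)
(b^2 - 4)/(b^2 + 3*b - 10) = (b + 2)/(b + 5)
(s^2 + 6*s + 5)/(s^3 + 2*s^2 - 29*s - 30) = (s + 5)/(s^2 + s - 30)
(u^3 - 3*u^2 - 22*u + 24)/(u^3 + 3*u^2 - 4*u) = (u - 6)/u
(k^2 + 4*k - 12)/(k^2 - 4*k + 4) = (k + 6)/(k - 2)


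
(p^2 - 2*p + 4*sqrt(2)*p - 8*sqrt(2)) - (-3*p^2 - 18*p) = 4*p^2 + 4*sqrt(2)*p + 16*p - 8*sqrt(2)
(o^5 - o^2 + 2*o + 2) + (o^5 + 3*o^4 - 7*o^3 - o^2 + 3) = 2*o^5 + 3*o^4 - 7*o^3 - 2*o^2 + 2*o + 5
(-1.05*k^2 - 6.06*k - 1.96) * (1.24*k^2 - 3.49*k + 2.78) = -1.302*k^4 - 3.8499*k^3 + 15.8*k^2 - 10.0064*k - 5.4488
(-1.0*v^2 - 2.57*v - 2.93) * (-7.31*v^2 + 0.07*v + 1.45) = 7.31*v^4 + 18.7167*v^3 + 19.7884*v^2 - 3.9316*v - 4.2485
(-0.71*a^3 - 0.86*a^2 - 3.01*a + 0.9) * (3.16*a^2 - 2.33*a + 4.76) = -2.2436*a^5 - 1.0633*a^4 - 10.8874*a^3 + 5.7637*a^2 - 16.4246*a + 4.284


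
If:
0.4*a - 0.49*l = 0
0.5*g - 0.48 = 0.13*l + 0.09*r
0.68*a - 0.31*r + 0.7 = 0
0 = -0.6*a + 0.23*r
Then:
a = 5.44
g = 4.67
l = 4.44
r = 14.19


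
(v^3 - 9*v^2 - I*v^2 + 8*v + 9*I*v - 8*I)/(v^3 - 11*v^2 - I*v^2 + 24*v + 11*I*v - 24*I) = (v - 1)/(v - 3)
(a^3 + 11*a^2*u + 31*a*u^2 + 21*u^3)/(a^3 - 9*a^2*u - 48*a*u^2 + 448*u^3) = (a^2 + 4*a*u + 3*u^2)/(a^2 - 16*a*u + 64*u^2)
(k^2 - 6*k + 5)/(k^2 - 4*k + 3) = (k - 5)/(k - 3)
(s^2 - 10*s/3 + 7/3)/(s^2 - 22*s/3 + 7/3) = (3*s^2 - 10*s + 7)/(3*s^2 - 22*s + 7)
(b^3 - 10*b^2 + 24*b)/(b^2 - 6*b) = b - 4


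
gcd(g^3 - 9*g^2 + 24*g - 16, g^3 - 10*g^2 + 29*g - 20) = g^2 - 5*g + 4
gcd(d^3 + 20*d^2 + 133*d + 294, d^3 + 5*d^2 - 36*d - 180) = d + 6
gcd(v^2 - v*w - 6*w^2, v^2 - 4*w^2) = v + 2*w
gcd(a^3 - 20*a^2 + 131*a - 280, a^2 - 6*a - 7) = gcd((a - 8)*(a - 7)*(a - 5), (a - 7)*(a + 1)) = a - 7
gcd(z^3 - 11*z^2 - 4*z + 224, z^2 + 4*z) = z + 4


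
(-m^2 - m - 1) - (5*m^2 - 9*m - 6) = -6*m^2 + 8*m + 5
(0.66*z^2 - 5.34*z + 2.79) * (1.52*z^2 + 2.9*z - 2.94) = 1.0032*z^4 - 6.2028*z^3 - 13.1856*z^2 + 23.7906*z - 8.2026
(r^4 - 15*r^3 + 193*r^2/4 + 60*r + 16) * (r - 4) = r^5 - 19*r^4 + 433*r^3/4 - 133*r^2 - 224*r - 64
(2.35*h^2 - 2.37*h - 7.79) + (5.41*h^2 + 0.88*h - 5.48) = 7.76*h^2 - 1.49*h - 13.27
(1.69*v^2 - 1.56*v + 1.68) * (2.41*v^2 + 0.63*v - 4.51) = 4.0729*v^4 - 2.6949*v^3 - 4.5559*v^2 + 8.094*v - 7.5768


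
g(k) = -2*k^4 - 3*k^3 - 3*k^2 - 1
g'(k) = -8*k^3 - 9*k^2 - 6*k = k*(-8*k^2 - 9*k - 6)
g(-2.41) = -43.90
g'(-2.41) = 74.17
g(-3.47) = -201.74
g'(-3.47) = 246.71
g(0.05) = -1.01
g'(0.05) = -0.32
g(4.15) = -860.32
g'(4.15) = -751.69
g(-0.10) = -1.03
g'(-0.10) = 0.52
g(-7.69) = -5808.30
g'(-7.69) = 3151.97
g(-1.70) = -11.64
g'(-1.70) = 23.49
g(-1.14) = -3.83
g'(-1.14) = 7.00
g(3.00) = -271.00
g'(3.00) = -315.00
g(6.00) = -3349.00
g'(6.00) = -2088.00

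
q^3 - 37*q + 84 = (q - 4)*(q - 3)*(q + 7)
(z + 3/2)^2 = z^2 + 3*z + 9/4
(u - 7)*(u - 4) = u^2 - 11*u + 28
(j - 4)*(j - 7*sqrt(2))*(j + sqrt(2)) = j^3 - 6*sqrt(2)*j^2 - 4*j^2 - 14*j + 24*sqrt(2)*j + 56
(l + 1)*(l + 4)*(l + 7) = l^3 + 12*l^2 + 39*l + 28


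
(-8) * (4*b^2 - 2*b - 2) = -32*b^2 + 16*b + 16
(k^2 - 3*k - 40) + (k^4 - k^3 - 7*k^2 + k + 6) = k^4 - k^3 - 6*k^2 - 2*k - 34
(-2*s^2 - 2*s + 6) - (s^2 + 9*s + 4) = -3*s^2 - 11*s + 2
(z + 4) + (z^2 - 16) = z^2 + z - 12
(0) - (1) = -1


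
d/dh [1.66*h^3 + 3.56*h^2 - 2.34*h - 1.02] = 4.98*h^2 + 7.12*h - 2.34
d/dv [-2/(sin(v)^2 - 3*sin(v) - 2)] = 2*(2*sin(v) - 3)*cos(v)/(3*sin(v) + cos(v)^2 + 1)^2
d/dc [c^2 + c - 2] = 2*c + 1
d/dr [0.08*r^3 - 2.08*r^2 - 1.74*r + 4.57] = 0.24*r^2 - 4.16*r - 1.74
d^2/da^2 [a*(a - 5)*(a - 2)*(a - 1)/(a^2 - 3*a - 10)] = 2*(a^3 + 6*a^2 + 12*a - 16)/(a^3 + 6*a^2 + 12*a + 8)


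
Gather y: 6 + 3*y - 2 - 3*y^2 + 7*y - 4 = -3*y^2 + 10*y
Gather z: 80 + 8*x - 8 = 8*x + 72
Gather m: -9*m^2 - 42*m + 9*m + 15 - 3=-9*m^2 - 33*m + 12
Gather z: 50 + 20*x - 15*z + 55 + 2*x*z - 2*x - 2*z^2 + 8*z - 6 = 18*x - 2*z^2 + z*(2*x - 7) + 99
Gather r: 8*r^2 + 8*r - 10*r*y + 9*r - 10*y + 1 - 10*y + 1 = 8*r^2 + r*(17 - 10*y) - 20*y + 2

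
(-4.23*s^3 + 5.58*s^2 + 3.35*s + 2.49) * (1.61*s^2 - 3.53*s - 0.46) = -6.8103*s^5 + 23.9157*s^4 - 12.3581*s^3 - 10.3834*s^2 - 10.3307*s - 1.1454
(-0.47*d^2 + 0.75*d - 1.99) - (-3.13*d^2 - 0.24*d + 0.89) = 2.66*d^2 + 0.99*d - 2.88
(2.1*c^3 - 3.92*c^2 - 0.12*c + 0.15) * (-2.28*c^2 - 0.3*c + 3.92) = -4.788*c^5 + 8.3076*c^4 + 9.6816*c^3 - 15.6724*c^2 - 0.5154*c + 0.588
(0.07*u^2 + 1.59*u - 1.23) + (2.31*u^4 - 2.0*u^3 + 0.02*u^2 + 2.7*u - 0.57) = 2.31*u^4 - 2.0*u^3 + 0.09*u^2 + 4.29*u - 1.8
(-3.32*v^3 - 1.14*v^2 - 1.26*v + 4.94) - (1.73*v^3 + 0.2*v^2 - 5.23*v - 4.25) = -5.05*v^3 - 1.34*v^2 + 3.97*v + 9.19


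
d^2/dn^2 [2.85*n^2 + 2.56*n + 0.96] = 5.70000000000000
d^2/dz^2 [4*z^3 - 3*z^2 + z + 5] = 24*z - 6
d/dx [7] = 0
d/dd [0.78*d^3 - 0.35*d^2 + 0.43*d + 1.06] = 2.34*d^2 - 0.7*d + 0.43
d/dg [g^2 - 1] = 2*g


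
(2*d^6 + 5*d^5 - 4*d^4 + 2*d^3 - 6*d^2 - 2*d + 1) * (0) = 0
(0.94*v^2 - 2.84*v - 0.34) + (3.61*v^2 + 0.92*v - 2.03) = 4.55*v^2 - 1.92*v - 2.37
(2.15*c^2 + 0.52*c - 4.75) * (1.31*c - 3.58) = 2.8165*c^3 - 7.0158*c^2 - 8.0841*c + 17.005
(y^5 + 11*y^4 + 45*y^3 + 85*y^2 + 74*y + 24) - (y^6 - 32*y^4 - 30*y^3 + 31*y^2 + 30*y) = -y^6 + y^5 + 43*y^4 + 75*y^3 + 54*y^2 + 44*y + 24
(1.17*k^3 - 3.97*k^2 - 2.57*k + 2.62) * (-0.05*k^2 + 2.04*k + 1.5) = -0.0585*k^5 + 2.5853*k^4 - 6.2153*k^3 - 11.3288*k^2 + 1.4898*k + 3.93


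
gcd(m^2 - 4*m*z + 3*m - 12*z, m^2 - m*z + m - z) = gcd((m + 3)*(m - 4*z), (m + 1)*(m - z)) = 1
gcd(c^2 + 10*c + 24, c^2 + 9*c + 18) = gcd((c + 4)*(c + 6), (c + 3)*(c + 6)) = c + 6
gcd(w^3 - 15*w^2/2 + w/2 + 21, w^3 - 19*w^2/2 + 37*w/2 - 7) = w^2 - 9*w + 14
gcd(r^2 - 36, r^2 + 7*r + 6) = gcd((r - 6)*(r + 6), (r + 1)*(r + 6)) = r + 6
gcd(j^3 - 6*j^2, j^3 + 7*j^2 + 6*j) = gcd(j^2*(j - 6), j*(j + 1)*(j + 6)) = j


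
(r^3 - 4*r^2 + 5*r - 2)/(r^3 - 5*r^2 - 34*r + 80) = (r^2 - 2*r + 1)/(r^2 - 3*r - 40)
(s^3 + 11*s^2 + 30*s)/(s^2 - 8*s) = (s^2 + 11*s + 30)/(s - 8)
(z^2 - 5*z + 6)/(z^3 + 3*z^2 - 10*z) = (z - 3)/(z*(z + 5))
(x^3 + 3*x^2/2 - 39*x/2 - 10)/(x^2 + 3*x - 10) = (x^2 - 7*x/2 - 2)/(x - 2)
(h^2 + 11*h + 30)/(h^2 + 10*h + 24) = (h + 5)/(h + 4)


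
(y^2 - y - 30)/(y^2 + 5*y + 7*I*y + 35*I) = (y - 6)/(y + 7*I)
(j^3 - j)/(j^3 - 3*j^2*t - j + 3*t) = j/(j - 3*t)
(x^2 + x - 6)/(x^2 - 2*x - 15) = (x - 2)/(x - 5)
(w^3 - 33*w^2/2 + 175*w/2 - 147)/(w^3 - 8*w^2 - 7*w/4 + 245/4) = 2*(w - 6)/(2*w + 5)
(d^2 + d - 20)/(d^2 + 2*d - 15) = (d - 4)/(d - 3)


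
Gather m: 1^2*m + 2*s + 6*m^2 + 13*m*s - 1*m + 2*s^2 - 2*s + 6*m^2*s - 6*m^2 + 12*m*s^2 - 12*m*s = 6*m^2*s + m*(12*s^2 + s) + 2*s^2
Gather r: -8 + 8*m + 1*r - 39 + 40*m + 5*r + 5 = 48*m + 6*r - 42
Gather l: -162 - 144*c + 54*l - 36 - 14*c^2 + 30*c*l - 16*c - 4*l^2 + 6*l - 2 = -14*c^2 - 160*c - 4*l^2 + l*(30*c + 60) - 200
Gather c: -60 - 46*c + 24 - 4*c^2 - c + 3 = -4*c^2 - 47*c - 33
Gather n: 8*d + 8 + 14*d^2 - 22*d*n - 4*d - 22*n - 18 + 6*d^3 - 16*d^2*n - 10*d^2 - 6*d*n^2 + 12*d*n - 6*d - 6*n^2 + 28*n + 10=6*d^3 + 4*d^2 - 2*d + n^2*(-6*d - 6) + n*(-16*d^2 - 10*d + 6)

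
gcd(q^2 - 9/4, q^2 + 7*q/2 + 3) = q + 3/2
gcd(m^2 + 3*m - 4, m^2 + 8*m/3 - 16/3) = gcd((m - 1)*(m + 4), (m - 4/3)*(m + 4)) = m + 4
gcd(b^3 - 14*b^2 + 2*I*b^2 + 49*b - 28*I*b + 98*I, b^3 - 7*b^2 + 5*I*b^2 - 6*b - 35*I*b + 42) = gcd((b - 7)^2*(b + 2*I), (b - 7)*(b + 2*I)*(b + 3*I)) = b^2 + b*(-7 + 2*I) - 14*I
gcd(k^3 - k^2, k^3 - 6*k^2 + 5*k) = k^2 - k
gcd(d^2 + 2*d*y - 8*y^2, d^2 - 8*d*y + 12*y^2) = -d + 2*y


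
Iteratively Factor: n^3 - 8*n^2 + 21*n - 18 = (n - 3)*(n^2 - 5*n + 6) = (n - 3)^2*(n - 2)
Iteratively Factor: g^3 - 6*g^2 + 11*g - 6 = (g - 1)*(g^2 - 5*g + 6) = (g - 2)*(g - 1)*(g - 3)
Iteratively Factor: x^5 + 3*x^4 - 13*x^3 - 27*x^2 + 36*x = (x)*(x^4 + 3*x^3 - 13*x^2 - 27*x + 36) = x*(x - 1)*(x^3 + 4*x^2 - 9*x - 36) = x*(x - 3)*(x - 1)*(x^2 + 7*x + 12) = x*(x - 3)*(x - 1)*(x + 4)*(x + 3)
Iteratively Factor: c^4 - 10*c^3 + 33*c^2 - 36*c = (c)*(c^3 - 10*c^2 + 33*c - 36) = c*(c - 3)*(c^2 - 7*c + 12) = c*(c - 3)^2*(c - 4)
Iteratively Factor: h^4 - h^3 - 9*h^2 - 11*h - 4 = (h + 1)*(h^3 - 2*h^2 - 7*h - 4) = (h - 4)*(h + 1)*(h^2 + 2*h + 1) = (h - 4)*(h + 1)^2*(h + 1)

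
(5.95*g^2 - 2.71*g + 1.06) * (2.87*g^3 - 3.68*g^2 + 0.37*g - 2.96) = 17.0765*g^5 - 29.6737*g^4 + 15.2165*g^3 - 22.5155*g^2 + 8.4138*g - 3.1376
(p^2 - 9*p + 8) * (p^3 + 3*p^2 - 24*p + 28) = p^5 - 6*p^4 - 43*p^3 + 268*p^2 - 444*p + 224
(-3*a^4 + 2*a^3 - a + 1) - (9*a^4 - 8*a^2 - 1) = -12*a^4 + 2*a^3 + 8*a^2 - a + 2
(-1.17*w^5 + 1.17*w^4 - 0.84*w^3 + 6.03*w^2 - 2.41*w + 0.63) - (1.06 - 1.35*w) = -1.17*w^5 + 1.17*w^4 - 0.84*w^3 + 6.03*w^2 - 1.06*w - 0.43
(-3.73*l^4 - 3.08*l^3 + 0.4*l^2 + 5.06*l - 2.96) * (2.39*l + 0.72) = -8.9147*l^5 - 10.0468*l^4 - 1.2616*l^3 + 12.3814*l^2 - 3.4312*l - 2.1312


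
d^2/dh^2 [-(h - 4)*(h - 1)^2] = 12 - 6*h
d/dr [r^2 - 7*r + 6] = 2*r - 7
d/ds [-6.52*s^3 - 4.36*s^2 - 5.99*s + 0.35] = -19.56*s^2 - 8.72*s - 5.99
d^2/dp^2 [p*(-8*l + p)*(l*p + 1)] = -16*l^2 + 6*l*p + 2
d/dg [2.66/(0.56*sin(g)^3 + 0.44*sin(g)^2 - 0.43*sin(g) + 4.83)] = (-4.4688*sin(g)^2 - 2.3408*sin(g) + 1.1438)*cos(g)/(0.56*sin(g)^3 + 0.44*sin(g)^2 - 0.43*sin(g) + 4.83)^2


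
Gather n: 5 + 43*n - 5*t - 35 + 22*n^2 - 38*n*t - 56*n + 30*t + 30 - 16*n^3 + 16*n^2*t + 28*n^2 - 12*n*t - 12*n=-16*n^3 + n^2*(16*t + 50) + n*(-50*t - 25) + 25*t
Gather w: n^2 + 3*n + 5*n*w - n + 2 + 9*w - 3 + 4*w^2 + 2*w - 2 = n^2 + 2*n + 4*w^2 + w*(5*n + 11) - 3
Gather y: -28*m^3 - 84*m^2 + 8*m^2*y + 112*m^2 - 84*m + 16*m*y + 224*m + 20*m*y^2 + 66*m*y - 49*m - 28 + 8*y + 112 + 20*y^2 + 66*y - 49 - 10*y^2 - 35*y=-28*m^3 + 28*m^2 + 91*m + y^2*(20*m + 10) + y*(8*m^2 + 82*m + 39) + 35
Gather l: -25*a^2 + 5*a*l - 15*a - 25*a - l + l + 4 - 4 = -25*a^2 + 5*a*l - 40*a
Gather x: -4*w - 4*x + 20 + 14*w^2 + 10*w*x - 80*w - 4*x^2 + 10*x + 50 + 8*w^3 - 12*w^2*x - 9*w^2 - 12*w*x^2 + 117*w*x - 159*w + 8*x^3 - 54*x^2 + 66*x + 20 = 8*w^3 + 5*w^2 - 243*w + 8*x^3 + x^2*(-12*w - 58) + x*(-12*w^2 + 127*w + 72) + 90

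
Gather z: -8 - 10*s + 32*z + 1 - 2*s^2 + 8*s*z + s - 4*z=-2*s^2 - 9*s + z*(8*s + 28) - 7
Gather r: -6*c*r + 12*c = -6*c*r + 12*c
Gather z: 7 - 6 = 1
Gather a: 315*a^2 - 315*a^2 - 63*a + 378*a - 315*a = 0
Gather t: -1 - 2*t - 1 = -2*t - 2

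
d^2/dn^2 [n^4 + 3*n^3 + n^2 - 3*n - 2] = 12*n^2 + 18*n + 2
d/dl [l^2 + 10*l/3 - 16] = 2*l + 10/3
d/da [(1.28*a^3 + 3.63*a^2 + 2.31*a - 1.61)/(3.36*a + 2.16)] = (8.6016*a^3 + 20.4912*a^2 + 15.6816*a + 10.3992)/(11.2896*a^2 + 14.5152*a + 4.6656)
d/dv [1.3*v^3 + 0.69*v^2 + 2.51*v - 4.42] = 3.9*v^2 + 1.38*v + 2.51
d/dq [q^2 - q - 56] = 2*q - 1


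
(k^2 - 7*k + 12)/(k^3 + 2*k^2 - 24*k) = (k - 3)/(k*(k + 6))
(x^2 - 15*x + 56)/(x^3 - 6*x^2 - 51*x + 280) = (x - 7)/(x^2 + 2*x - 35)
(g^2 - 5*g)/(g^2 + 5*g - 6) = g*(g - 5)/(g^2 + 5*g - 6)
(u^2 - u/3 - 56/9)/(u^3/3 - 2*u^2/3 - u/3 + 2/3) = (3*u^2 - u - 56/3)/(u^3 - 2*u^2 - u + 2)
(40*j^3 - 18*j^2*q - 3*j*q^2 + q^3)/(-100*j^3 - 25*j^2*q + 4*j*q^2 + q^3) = (-2*j + q)/(5*j + q)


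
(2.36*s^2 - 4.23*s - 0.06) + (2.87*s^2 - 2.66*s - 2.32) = 5.23*s^2 - 6.89*s - 2.38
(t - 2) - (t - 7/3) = 1/3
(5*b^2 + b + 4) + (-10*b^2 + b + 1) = -5*b^2 + 2*b + 5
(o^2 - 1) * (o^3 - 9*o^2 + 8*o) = o^5 - 9*o^4 + 7*o^3 + 9*o^2 - 8*o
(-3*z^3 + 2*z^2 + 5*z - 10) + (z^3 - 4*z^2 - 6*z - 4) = -2*z^3 - 2*z^2 - z - 14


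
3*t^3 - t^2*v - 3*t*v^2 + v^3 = (-3*t + v)*(-t + v)*(t + v)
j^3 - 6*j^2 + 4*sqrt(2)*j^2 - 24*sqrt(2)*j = j*(j - 6)*(j + 4*sqrt(2))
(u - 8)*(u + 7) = u^2 - u - 56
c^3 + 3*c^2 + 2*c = c*(c + 1)*(c + 2)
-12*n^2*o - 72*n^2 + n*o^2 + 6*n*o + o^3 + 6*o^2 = (-3*n + o)*(4*n + o)*(o + 6)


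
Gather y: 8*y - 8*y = 0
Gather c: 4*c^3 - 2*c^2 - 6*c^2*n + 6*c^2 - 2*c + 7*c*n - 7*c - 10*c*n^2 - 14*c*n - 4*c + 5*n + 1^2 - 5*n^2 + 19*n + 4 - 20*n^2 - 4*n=4*c^3 + c^2*(4 - 6*n) + c*(-10*n^2 - 7*n - 13) - 25*n^2 + 20*n + 5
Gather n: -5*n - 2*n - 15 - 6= -7*n - 21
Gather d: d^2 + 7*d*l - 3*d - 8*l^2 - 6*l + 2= d^2 + d*(7*l - 3) - 8*l^2 - 6*l + 2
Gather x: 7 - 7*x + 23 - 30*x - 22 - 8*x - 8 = -45*x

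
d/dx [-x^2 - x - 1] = -2*x - 1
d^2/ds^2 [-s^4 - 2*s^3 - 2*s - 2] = 12*s*(-s - 1)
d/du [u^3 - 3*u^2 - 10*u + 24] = 3*u^2 - 6*u - 10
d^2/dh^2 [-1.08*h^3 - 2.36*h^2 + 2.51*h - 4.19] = -6.48*h - 4.72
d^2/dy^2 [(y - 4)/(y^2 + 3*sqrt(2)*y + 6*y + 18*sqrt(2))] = 2*((y - 4)*(2*y + 3*sqrt(2) + 6)^2 - (3*y + 2 + 3*sqrt(2))*(y^2 + 3*sqrt(2)*y + 6*y + 18*sqrt(2)))/(y^2 + 3*sqrt(2)*y + 6*y + 18*sqrt(2))^3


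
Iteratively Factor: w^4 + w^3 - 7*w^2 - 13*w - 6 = (w + 2)*(w^3 - w^2 - 5*w - 3) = (w + 1)*(w + 2)*(w^2 - 2*w - 3) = (w - 3)*(w + 1)*(w + 2)*(w + 1)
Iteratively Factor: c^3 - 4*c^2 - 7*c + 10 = (c + 2)*(c^2 - 6*c + 5) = (c - 5)*(c + 2)*(c - 1)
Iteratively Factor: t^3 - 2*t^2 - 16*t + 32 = (t - 4)*(t^2 + 2*t - 8) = (t - 4)*(t - 2)*(t + 4)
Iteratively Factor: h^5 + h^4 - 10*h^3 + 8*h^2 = (h)*(h^4 + h^3 - 10*h^2 + 8*h) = h*(h - 1)*(h^3 + 2*h^2 - 8*h) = h*(h - 1)*(h + 4)*(h^2 - 2*h) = h^2*(h - 1)*(h + 4)*(h - 2)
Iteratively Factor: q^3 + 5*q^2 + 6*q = (q + 2)*(q^2 + 3*q) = (q + 2)*(q + 3)*(q)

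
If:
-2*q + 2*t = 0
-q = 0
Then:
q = 0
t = 0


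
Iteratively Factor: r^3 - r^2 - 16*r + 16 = (r - 4)*(r^2 + 3*r - 4) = (r - 4)*(r - 1)*(r + 4)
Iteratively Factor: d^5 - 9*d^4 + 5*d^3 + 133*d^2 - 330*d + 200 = (d - 1)*(d^4 - 8*d^3 - 3*d^2 + 130*d - 200) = (d - 5)*(d - 1)*(d^3 - 3*d^2 - 18*d + 40) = (d - 5)*(d - 1)*(d + 4)*(d^2 - 7*d + 10) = (d - 5)*(d - 2)*(d - 1)*(d + 4)*(d - 5)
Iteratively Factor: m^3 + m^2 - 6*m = (m)*(m^2 + m - 6) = m*(m - 2)*(m + 3)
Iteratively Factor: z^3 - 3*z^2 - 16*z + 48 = (z - 3)*(z^2 - 16) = (z - 3)*(z + 4)*(z - 4)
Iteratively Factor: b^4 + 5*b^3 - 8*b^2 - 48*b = (b + 4)*(b^3 + b^2 - 12*b) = (b - 3)*(b + 4)*(b^2 + 4*b) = (b - 3)*(b + 4)^2*(b)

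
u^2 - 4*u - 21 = (u - 7)*(u + 3)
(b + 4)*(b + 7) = b^2 + 11*b + 28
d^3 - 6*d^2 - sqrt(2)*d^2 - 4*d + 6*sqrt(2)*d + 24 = (d - 6)*(d - 2*sqrt(2))*(d + sqrt(2))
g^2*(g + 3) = g^3 + 3*g^2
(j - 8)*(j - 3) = j^2 - 11*j + 24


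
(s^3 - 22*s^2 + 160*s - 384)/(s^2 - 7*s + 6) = (s^2 - 16*s + 64)/(s - 1)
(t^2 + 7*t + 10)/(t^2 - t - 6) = (t + 5)/(t - 3)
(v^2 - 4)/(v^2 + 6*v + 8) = (v - 2)/(v + 4)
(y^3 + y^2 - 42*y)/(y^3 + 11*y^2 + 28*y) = (y - 6)/(y + 4)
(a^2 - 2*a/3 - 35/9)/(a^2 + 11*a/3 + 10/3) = (a - 7/3)/(a + 2)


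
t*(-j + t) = -j*t + t^2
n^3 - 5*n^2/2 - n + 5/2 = (n - 5/2)*(n - 1)*(n + 1)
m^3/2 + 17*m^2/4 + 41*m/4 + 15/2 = (m/2 + 1)*(m + 3/2)*(m + 5)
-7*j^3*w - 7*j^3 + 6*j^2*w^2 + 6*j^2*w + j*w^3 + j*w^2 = (-j + w)*(7*j + w)*(j*w + j)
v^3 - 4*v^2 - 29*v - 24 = (v - 8)*(v + 1)*(v + 3)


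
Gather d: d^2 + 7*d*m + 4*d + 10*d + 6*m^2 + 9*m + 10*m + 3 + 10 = d^2 + d*(7*m + 14) + 6*m^2 + 19*m + 13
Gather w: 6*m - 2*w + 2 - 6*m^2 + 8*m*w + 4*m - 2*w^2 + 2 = -6*m^2 + 10*m - 2*w^2 + w*(8*m - 2) + 4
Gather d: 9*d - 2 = 9*d - 2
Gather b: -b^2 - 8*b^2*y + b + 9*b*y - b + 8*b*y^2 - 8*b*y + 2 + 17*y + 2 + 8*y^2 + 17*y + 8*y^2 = b^2*(-8*y - 1) + b*(8*y^2 + y) + 16*y^2 + 34*y + 4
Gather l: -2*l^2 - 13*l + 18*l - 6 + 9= -2*l^2 + 5*l + 3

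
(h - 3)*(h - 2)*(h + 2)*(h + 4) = h^4 + h^3 - 16*h^2 - 4*h + 48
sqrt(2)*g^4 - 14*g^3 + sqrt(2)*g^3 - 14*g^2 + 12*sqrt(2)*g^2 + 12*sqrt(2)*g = g*(g - 6*sqrt(2))*(g - sqrt(2))*(sqrt(2)*g + sqrt(2))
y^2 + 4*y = y*(y + 4)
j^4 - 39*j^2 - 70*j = j*(j - 7)*(j + 2)*(j + 5)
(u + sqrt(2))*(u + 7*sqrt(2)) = u^2 + 8*sqrt(2)*u + 14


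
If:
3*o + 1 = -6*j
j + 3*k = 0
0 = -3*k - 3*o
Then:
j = -1/7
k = 1/21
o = -1/21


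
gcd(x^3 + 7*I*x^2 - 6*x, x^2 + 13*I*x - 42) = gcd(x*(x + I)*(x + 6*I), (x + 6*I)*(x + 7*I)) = x + 6*I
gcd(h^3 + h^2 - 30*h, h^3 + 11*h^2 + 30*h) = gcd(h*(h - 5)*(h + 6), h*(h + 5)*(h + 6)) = h^2 + 6*h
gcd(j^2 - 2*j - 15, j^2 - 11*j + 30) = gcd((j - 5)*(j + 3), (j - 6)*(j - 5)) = j - 5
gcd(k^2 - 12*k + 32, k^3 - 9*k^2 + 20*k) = k - 4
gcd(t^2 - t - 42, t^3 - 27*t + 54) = t + 6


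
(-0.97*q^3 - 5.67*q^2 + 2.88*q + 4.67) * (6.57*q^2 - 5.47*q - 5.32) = -6.3729*q^5 - 31.946*q^4 + 55.0969*q^3 + 45.0927*q^2 - 40.8665*q - 24.8444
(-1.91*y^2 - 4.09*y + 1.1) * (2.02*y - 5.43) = -3.8582*y^3 + 2.1095*y^2 + 24.4307*y - 5.973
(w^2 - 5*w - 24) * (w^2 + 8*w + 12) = w^4 + 3*w^3 - 52*w^2 - 252*w - 288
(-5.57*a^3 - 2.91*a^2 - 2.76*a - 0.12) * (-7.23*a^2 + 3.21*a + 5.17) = 40.2711*a^5 + 3.1596*a^4 - 18.1832*a^3 - 23.0367*a^2 - 14.6544*a - 0.6204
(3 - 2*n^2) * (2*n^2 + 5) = -4*n^4 - 4*n^2 + 15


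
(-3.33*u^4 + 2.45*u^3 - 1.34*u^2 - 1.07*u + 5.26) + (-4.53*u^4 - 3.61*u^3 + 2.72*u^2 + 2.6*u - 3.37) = -7.86*u^4 - 1.16*u^3 + 1.38*u^2 + 1.53*u + 1.89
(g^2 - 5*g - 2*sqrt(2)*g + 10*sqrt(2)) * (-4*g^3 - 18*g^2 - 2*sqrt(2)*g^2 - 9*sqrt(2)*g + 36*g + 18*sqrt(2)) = -4*g^5 + 2*g^4 + 6*sqrt(2)*g^4 - 3*sqrt(2)*g^3 + 134*g^3 - 189*sqrt(2)*g^2 - 184*g^2 - 252*g + 270*sqrt(2)*g + 360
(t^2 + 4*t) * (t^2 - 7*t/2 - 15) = t^4 + t^3/2 - 29*t^2 - 60*t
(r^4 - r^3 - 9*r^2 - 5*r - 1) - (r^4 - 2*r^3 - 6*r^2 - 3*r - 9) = r^3 - 3*r^2 - 2*r + 8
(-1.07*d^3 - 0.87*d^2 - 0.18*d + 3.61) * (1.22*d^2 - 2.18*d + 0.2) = -1.3054*d^5 + 1.2712*d^4 + 1.463*d^3 + 4.6226*d^2 - 7.9058*d + 0.722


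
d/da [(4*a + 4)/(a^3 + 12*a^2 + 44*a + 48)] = 4*(-2*a^3 - 15*a^2 - 24*a + 4)/(a^6 + 24*a^5 + 232*a^4 + 1152*a^3 + 3088*a^2 + 4224*a + 2304)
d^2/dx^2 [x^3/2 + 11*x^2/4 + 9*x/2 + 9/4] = 3*x + 11/2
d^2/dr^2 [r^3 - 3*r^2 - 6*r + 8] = 6*r - 6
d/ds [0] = 0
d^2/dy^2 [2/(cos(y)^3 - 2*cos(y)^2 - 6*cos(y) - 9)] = 2*((-21*cos(y) - 16*cos(2*y) + 9*cos(3*y))*(-cos(y)^3 + 2*cos(y)^2 + 6*cos(y) + 9)/4 - 2*(-3*cos(y)^2 + 4*cos(y) + 6)^2*sin(y)^2)/(-cos(y)^3 + 2*cos(y)^2 + 6*cos(y) + 9)^3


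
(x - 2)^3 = x^3 - 6*x^2 + 12*x - 8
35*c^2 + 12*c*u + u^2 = (5*c + u)*(7*c + u)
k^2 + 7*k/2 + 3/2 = (k + 1/2)*(k + 3)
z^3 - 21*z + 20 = (z - 4)*(z - 1)*(z + 5)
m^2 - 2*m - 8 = (m - 4)*(m + 2)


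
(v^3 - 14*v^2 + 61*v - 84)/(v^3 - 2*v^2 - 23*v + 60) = (v - 7)/(v + 5)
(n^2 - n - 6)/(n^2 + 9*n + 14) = (n - 3)/(n + 7)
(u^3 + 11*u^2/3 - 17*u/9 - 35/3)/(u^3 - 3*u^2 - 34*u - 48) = (9*u^2 + 6*u - 35)/(9*(u^2 - 6*u - 16))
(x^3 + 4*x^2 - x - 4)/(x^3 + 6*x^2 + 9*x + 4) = (x - 1)/(x + 1)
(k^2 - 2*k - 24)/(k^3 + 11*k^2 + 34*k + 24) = (k - 6)/(k^2 + 7*k + 6)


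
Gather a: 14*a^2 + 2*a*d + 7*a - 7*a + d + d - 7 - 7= 14*a^2 + 2*a*d + 2*d - 14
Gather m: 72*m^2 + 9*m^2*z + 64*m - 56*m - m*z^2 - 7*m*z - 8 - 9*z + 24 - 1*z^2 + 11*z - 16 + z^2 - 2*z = m^2*(9*z + 72) + m*(-z^2 - 7*z + 8)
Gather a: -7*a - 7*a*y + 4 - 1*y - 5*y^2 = a*(-7*y - 7) - 5*y^2 - y + 4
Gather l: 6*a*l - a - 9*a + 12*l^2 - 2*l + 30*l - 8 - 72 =-10*a + 12*l^2 + l*(6*a + 28) - 80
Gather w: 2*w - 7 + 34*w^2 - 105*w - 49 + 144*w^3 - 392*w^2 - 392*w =144*w^3 - 358*w^2 - 495*w - 56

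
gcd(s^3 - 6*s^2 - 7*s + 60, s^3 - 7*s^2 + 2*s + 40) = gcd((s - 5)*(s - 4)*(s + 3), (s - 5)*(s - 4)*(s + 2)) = s^2 - 9*s + 20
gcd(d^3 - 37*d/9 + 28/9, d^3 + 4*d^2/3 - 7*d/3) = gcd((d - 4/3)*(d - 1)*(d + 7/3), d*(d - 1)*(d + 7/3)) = d^2 + 4*d/3 - 7/3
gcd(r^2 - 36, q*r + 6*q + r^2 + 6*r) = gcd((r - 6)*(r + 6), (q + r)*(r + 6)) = r + 6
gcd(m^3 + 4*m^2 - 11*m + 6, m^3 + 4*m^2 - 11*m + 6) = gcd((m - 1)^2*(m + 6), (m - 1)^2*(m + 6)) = m^3 + 4*m^2 - 11*m + 6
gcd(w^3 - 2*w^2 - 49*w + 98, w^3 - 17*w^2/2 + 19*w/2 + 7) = w^2 - 9*w + 14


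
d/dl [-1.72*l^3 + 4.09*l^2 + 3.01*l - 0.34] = -5.16*l^2 + 8.18*l + 3.01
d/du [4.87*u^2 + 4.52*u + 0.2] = 9.74*u + 4.52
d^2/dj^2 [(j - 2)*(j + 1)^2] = 6*j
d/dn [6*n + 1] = 6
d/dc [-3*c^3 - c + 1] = -9*c^2 - 1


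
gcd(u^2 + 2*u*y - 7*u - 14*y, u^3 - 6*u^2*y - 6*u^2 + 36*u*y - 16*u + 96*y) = 1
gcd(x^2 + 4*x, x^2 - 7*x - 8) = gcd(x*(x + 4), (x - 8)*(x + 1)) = 1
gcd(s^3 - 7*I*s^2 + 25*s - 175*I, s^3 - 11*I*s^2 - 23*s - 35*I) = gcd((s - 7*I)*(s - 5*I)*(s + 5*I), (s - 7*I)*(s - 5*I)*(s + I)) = s^2 - 12*I*s - 35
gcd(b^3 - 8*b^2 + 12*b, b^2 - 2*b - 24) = b - 6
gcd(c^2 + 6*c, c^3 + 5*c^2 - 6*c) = c^2 + 6*c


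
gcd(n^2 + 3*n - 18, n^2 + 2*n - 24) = n + 6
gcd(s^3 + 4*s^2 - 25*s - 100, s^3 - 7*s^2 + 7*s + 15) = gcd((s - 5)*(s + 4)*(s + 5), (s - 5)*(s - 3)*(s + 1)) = s - 5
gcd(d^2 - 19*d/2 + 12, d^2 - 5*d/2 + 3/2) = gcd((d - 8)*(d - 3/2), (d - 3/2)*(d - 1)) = d - 3/2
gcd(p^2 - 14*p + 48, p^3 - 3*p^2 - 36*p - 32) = p - 8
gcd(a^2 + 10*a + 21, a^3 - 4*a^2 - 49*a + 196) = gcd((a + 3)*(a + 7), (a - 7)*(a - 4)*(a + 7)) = a + 7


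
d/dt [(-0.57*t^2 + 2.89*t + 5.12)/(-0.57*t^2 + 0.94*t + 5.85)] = (1.1115*t^2 - 0.832199999999999*t + 12.0937)/(0.3249*t^4 - 1.0716*t^3 - 5.7854*t^2 + 10.998*t + 34.2225)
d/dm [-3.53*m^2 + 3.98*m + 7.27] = 3.98 - 7.06*m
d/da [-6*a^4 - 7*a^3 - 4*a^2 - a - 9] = -24*a^3 - 21*a^2 - 8*a - 1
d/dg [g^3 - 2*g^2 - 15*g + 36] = 3*g^2 - 4*g - 15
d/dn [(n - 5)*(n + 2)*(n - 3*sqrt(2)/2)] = 3*n^2 - 6*n - 3*sqrt(2)*n - 10 + 9*sqrt(2)/2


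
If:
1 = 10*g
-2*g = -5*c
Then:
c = 1/25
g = 1/10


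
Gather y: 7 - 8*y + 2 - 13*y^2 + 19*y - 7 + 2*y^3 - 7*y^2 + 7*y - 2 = 2*y^3 - 20*y^2 + 18*y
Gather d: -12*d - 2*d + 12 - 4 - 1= 7 - 14*d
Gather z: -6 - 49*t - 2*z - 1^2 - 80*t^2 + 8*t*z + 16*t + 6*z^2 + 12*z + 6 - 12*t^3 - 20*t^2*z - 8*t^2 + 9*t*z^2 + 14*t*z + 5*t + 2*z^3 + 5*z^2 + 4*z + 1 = -12*t^3 - 88*t^2 - 28*t + 2*z^3 + z^2*(9*t + 11) + z*(-20*t^2 + 22*t + 14)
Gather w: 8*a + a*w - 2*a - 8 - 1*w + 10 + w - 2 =a*w + 6*a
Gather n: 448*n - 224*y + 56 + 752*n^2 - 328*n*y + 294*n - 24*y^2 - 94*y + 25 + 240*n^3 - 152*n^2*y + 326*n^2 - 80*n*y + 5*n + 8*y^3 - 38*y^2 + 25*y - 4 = 240*n^3 + n^2*(1078 - 152*y) + n*(747 - 408*y) + 8*y^3 - 62*y^2 - 293*y + 77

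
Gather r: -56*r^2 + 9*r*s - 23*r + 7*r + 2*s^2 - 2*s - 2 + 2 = -56*r^2 + r*(9*s - 16) + 2*s^2 - 2*s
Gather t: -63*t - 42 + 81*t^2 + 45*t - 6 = 81*t^2 - 18*t - 48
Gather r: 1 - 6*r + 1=2 - 6*r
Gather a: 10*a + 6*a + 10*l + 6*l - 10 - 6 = 16*a + 16*l - 16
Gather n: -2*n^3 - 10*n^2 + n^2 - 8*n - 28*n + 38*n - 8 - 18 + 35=-2*n^3 - 9*n^2 + 2*n + 9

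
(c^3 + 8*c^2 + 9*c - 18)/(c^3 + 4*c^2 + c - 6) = (c + 6)/(c + 2)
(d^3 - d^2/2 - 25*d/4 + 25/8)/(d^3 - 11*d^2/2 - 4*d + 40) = (d^2 - 3*d + 5/4)/(d^2 - 8*d + 16)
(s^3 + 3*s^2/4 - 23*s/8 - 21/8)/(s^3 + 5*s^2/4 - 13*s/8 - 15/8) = (4*s - 7)/(4*s - 5)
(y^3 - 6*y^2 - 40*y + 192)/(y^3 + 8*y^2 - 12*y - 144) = (y - 8)/(y + 6)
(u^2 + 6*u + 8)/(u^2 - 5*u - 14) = (u + 4)/(u - 7)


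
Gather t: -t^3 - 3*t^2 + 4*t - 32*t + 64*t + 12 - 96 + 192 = -t^3 - 3*t^2 + 36*t + 108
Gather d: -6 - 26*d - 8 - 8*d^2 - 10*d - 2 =-8*d^2 - 36*d - 16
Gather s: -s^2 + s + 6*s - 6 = -s^2 + 7*s - 6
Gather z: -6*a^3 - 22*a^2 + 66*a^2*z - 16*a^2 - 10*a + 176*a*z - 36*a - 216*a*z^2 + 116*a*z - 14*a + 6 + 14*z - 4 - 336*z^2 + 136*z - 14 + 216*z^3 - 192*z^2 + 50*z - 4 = -6*a^3 - 38*a^2 - 60*a + 216*z^3 + z^2*(-216*a - 528) + z*(66*a^2 + 292*a + 200) - 16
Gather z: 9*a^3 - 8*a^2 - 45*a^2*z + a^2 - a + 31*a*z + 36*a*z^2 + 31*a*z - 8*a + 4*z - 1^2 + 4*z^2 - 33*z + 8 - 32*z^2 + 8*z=9*a^3 - 7*a^2 - 9*a + z^2*(36*a - 28) + z*(-45*a^2 + 62*a - 21) + 7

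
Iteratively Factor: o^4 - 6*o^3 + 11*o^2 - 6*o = (o - 3)*(o^3 - 3*o^2 + 2*o) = (o - 3)*(o - 2)*(o^2 - o) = o*(o - 3)*(o - 2)*(o - 1)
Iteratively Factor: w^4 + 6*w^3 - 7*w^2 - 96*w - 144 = (w + 3)*(w^3 + 3*w^2 - 16*w - 48) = (w + 3)*(w + 4)*(w^2 - w - 12) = (w + 3)^2*(w + 4)*(w - 4)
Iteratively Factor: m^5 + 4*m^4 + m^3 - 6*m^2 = (m)*(m^4 + 4*m^3 + m^2 - 6*m) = m*(m + 3)*(m^3 + m^2 - 2*m) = m*(m + 2)*(m + 3)*(m^2 - m) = m^2*(m + 2)*(m + 3)*(m - 1)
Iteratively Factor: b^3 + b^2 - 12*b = (b - 3)*(b^2 + 4*b) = (b - 3)*(b + 4)*(b)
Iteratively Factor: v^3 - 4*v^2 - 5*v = (v - 5)*(v^2 + v) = v*(v - 5)*(v + 1)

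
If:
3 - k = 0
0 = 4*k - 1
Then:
No Solution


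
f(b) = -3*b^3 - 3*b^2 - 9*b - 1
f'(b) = -9*b^2 - 6*b - 9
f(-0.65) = 4.41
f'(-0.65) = -8.90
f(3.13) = -150.55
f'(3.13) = -115.95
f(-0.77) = 5.52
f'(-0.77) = -9.72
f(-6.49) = 751.13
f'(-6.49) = -349.14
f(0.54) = -7.21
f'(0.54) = -14.86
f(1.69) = -39.26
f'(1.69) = -44.84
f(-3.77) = 151.04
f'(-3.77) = -114.30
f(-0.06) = -0.47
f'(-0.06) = -8.67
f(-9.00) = 2024.00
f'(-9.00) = -684.00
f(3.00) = -136.00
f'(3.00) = -108.00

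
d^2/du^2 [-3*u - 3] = 0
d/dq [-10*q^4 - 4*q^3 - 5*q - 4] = -40*q^3 - 12*q^2 - 5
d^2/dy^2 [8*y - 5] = 0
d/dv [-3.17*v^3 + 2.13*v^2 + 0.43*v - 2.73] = -9.51*v^2 + 4.26*v + 0.43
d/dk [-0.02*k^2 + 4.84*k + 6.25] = 4.84 - 0.04*k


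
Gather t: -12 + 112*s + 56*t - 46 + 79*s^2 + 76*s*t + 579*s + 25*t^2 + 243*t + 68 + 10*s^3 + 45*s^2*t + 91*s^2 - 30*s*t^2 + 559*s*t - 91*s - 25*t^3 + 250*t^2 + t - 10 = 10*s^3 + 170*s^2 + 600*s - 25*t^3 + t^2*(275 - 30*s) + t*(45*s^2 + 635*s + 300)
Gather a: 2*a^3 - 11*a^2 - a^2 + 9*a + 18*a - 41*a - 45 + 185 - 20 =2*a^3 - 12*a^2 - 14*a + 120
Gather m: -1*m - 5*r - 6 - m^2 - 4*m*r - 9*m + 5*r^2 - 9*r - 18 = -m^2 + m*(-4*r - 10) + 5*r^2 - 14*r - 24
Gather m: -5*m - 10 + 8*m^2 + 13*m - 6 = 8*m^2 + 8*m - 16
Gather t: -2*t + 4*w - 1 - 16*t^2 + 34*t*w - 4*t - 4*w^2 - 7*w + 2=-16*t^2 + t*(34*w - 6) - 4*w^2 - 3*w + 1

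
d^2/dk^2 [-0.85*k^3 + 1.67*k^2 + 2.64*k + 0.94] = 3.34 - 5.1*k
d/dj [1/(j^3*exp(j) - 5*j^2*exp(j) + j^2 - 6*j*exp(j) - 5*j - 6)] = (-j^3*exp(j) + 2*j^2*exp(j) + 16*j*exp(j) - 2*j + 6*exp(j) + 5)/(-j^3*exp(j) + 5*j^2*exp(j) - j^2 + 6*j*exp(j) + 5*j + 6)^2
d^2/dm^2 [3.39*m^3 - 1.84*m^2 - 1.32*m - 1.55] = 20.34*m - 3.68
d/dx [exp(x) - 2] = exp(x)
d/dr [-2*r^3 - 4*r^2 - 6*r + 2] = -6*r^2 - 8*r - 6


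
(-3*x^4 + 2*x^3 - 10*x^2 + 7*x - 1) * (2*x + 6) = -6*x^5 - 14*x^4 - 8*x^3 - 46*x^2 + 40*x - 6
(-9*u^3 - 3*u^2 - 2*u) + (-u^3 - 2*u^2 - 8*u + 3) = -10*u^3 - 5*u^2 - 10*u + 3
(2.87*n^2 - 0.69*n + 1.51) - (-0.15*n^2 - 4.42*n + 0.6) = 3.02*n^2 + 3.73*n + 0.91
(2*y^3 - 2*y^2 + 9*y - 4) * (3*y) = 6*y^4 - 6*y^3 + 27*y^2 - 12*y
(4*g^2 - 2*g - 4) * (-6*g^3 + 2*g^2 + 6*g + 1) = -24*g^5 + 20*g^4 + 44*g^3 - 16*g^2 - 26*g - 4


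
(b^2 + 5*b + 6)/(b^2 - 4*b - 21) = (b + 2)/(b - 7)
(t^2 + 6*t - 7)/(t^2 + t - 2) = (t + 7)/(t + 2)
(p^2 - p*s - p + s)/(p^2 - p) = (p - s)/p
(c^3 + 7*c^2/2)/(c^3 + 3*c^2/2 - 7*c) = c/(c - 2)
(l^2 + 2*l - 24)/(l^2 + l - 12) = (l^2 + 2*l - 24)/(l^2 + l - 12)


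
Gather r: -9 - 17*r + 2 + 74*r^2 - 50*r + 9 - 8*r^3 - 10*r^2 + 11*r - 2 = -8*r^3 + 64*r^2 - 56*r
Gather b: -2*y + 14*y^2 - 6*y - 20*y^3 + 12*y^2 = -20*y^3 + 26*y^2 - 8*y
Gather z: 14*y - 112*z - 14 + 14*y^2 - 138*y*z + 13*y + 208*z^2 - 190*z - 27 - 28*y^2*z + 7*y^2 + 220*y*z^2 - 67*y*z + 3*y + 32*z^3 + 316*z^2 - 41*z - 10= 21*y^2 + 30*y + 32*z^3 + z^2*(220*y + 524) + z*(-28*y^2 - 205*y - 343) - 51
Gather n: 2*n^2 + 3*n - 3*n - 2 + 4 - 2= 2*n^2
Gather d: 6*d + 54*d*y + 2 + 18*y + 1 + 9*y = d*(54*y + 6) + 27*y + 3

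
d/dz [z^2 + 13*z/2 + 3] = 2*z + 13/2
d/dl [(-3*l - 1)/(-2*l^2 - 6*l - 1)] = (-6*l^2 - 4*l - 3)/(4*l^4 + 24*l^3 + 40*l^2 + 12*l + 1)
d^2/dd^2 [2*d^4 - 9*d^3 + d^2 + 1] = 24*d^2 - 54*d + 2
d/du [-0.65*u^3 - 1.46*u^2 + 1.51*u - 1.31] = -1.95*u^2 - 2.92*u + 1.51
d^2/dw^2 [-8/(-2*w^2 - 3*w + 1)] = 16*(-4*w^2 - 6*w + (4*w + 3)^2 + 2)/(2*w^2 + 3*w - 1)^3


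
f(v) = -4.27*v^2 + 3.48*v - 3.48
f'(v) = 3.48 - 8.54*v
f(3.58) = -45.75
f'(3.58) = -27.09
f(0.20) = -2.95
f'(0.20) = 1.77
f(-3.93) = -83.11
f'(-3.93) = 37.04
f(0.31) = -2.81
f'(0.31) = 0.83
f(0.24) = -2.89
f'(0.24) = 1.43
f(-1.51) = -18.47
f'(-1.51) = 16.38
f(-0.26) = -4.67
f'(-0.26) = 5.70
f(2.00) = -13.60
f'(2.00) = -13.60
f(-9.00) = -380.67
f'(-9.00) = 80.34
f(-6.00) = -178.08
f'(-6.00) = 54.72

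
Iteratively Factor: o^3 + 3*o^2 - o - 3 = (o - 1)*(o^2 + 4*o + 3) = (o - 1)*(o + 1)*(o + 3)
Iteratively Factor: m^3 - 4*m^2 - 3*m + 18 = (m - 3)*(m^2 - m - 6) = (m - 3)^2*(m + 2)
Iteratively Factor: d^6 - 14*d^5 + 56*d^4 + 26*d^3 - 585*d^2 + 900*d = (d - 3)*(d^5 - 11*d^4 + 23*d^3 + 95*d^2 - 300*d) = d*(d - 3)*(d^4 - 11*d^3 + 23*d^2 + 95*d - 300) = d*(d - 3)*(d + 3)*(d^3 - 14*d^2 + 65*d - 100) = d*(d - 5)*(d - 3)*(d + 3)*(d^2 - 9*d + 20) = d*(d - 5)*(d - 4)*(d - 3)*(d + 3)*(d - 5)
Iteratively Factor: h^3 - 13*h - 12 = (h + 3)*(h^2 - 3*h - 4) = (h - 4)*(h + 3)*(h + 1)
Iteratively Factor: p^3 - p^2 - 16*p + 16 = (p - 4)*(p^2 + 3*p - 4) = (p - 4)*(p + 4)*(p - 1)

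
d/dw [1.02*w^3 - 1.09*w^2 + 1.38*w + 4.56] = 3.06*w^2 - 2.18*w + 1.38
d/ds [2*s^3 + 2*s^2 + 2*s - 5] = 6*s^2 + 4*s + 2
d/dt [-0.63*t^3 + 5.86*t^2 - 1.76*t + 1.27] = -1.89*t^2 + 11.72*t - 1.76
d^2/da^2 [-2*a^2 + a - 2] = -4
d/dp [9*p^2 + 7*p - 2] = 18*p + 7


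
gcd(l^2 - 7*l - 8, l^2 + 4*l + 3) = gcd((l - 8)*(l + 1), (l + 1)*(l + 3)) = l + 1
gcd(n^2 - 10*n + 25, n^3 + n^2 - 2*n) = 1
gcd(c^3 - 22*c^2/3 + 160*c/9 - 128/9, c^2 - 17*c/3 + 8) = c - 8/3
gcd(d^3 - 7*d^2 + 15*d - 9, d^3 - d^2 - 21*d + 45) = d^2 - 6*d + 9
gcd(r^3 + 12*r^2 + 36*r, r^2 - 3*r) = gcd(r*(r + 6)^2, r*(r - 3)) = r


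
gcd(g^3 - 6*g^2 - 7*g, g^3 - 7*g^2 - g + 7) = g^2 - 6*g - 7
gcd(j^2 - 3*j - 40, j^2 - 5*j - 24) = j - 8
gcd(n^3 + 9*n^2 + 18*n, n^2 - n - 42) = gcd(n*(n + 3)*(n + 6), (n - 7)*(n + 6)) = n + 6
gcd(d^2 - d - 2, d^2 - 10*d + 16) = d - 2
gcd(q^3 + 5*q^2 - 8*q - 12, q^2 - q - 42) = q + 6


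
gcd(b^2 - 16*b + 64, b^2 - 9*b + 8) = b - 8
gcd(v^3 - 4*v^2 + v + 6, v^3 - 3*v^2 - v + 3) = v^2 - 2*v - 3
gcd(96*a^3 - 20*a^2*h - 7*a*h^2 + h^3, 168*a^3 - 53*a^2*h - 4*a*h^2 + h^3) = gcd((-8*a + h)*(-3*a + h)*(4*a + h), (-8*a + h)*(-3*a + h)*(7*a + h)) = 24*a^2 - 11*a*h + h^2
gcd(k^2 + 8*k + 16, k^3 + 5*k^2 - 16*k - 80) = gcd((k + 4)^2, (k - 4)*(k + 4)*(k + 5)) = k + 4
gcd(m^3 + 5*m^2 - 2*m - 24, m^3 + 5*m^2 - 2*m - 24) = m^3 + 5*m^2 - 2*m - 24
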